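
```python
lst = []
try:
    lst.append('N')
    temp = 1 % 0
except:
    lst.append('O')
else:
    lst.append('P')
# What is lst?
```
['N', 'O']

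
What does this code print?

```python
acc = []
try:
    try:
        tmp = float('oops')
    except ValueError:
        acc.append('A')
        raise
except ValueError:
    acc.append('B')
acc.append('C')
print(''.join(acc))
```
ABC

raise without argument re-raises current exception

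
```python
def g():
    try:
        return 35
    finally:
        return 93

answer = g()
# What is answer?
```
93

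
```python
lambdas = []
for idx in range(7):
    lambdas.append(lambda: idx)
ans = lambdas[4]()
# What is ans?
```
6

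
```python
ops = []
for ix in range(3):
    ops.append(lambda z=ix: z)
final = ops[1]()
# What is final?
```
1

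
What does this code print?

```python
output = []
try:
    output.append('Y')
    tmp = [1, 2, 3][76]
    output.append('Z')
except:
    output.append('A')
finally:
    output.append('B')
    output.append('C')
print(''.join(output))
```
YABC

Code before exception runs, then except, then all of finally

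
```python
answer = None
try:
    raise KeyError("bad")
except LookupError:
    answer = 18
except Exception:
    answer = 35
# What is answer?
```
18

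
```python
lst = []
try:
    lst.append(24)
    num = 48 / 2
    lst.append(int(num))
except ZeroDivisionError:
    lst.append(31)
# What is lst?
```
[24, 24]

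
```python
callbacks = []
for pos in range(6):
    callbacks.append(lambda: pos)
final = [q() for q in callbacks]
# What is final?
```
[5, 5, 5, 5, 5, 5]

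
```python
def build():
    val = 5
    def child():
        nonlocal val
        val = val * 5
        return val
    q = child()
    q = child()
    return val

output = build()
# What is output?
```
125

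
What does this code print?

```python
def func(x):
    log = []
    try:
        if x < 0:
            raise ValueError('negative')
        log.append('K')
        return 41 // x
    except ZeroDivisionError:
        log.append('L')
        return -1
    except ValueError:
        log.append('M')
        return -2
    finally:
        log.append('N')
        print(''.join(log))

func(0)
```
KLN

x=0 causes ZeroDivisionError, caught, finally prints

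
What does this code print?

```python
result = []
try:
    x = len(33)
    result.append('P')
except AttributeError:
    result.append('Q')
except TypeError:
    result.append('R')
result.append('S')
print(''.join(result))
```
RS

TypeError is caught by its specific handler, not AttributeError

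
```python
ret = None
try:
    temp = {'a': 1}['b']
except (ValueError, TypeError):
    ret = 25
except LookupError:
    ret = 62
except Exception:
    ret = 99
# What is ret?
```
62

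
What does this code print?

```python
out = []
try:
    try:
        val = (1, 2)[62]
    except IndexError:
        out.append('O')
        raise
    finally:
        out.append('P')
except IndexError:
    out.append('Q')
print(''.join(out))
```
OPQ

finally runs before re-raised exception propagates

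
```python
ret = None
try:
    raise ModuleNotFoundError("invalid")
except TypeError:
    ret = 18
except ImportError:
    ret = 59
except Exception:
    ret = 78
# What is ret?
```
59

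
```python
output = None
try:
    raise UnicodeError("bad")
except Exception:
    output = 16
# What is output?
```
16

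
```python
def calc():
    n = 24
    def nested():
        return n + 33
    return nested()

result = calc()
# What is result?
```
57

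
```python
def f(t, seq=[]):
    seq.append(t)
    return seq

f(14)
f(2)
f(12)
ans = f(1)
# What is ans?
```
[14, 2, 12, 1]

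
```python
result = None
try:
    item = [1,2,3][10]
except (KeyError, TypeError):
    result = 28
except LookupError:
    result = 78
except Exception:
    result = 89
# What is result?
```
78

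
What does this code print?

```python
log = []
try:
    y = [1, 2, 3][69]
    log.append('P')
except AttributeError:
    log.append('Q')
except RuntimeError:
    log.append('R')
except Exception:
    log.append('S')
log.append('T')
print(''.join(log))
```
ST

IndexError not specifically caught, falls to Exception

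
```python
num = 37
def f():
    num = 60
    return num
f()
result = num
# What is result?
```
37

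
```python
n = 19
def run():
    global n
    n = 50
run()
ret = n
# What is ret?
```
50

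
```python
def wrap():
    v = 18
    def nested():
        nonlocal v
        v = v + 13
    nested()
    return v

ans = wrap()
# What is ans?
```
31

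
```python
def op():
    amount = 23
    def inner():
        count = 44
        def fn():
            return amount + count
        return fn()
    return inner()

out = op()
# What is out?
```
67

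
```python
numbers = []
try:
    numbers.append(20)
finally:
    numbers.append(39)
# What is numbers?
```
[20, 39]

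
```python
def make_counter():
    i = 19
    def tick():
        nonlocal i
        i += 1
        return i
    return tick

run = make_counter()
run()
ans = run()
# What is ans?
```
21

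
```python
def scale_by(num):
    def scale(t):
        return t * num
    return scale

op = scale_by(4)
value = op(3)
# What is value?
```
12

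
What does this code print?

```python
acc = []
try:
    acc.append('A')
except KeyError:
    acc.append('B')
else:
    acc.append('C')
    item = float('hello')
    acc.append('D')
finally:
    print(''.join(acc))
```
AC

Try succeeds, else appends 'C', ValueError in else is uncaught, finally prints before exception propagates ('D' never appended)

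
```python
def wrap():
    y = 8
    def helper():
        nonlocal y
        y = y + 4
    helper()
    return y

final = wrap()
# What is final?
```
12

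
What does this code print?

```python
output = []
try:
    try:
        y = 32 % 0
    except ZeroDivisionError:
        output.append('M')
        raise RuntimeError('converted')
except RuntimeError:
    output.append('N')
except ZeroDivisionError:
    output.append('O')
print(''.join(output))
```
MN

New RuntimeError raised, caught by outer RuntimeError handler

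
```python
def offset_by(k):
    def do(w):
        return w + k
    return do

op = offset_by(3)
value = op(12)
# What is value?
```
15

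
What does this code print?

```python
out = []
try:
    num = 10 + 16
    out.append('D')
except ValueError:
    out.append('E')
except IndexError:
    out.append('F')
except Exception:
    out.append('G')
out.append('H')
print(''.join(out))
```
DH

No exception, try block completes normally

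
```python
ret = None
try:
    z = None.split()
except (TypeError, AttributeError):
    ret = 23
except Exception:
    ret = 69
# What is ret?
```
23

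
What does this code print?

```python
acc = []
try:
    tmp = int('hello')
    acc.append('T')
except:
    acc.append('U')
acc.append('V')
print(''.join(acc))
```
UV

Exception raised in try, caught by bare except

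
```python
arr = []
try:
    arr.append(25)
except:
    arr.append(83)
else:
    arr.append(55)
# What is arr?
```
[25, 55]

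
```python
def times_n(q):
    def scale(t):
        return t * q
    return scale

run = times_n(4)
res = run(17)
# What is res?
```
68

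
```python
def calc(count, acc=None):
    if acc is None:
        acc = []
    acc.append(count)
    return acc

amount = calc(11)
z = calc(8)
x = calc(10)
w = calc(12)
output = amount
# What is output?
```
[11]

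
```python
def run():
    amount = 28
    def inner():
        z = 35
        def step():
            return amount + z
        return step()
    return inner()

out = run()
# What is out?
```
63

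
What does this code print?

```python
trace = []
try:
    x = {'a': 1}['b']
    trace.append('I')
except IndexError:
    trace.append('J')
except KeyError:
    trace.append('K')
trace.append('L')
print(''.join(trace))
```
KL

KeyError is caught by its specific handler, not IndexError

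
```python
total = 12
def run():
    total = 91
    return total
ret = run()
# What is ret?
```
91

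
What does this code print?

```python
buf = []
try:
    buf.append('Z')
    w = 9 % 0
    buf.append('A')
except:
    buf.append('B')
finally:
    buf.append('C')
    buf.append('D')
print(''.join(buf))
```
ZBCD

Code before exception runs, then except, then all of finally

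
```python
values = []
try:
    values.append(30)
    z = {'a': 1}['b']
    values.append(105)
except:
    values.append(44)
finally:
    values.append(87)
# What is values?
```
[30, 44, 87]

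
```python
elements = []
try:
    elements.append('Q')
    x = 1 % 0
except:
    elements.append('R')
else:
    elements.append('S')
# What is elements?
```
['Q', 'R']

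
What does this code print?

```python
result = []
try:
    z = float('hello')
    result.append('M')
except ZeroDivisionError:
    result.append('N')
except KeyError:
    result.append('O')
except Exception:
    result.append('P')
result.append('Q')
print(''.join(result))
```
PQ

ValueError not specifically caught, falls to Exception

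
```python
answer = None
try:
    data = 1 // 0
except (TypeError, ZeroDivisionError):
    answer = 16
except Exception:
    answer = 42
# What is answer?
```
16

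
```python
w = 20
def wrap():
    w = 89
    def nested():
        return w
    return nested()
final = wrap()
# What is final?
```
89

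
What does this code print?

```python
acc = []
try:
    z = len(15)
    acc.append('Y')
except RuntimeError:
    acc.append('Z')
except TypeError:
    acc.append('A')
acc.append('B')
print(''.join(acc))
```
AB

TypeError is caught by its specific handler, not RuntimeError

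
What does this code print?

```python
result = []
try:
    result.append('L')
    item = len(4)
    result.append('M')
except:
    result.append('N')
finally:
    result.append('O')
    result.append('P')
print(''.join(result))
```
LNOP

Code before exception runs, then except, then all of finally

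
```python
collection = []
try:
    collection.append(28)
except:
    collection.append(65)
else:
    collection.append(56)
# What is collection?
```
[28, 56]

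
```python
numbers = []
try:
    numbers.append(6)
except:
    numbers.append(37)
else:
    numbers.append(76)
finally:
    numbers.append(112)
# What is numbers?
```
[6, 76, 112]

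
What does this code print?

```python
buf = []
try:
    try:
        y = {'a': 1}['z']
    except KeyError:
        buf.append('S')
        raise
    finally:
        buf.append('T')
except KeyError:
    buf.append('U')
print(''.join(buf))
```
STU

finally runs before re-raised exception propagates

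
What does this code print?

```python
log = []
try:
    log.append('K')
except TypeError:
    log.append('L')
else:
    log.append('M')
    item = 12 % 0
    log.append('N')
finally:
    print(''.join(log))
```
KM

Try succeeds, else appends 'M', ZeroDivisionError in else is uncaught, finally prints before exception propagates ('N' never appended)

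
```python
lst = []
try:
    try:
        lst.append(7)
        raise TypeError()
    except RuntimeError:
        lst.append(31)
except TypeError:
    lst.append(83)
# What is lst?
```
[7, 83]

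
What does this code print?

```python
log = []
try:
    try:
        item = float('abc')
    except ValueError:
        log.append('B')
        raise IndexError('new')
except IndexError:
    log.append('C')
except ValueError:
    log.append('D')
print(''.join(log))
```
BC

New IndexError raised, caught by outer IndexError handler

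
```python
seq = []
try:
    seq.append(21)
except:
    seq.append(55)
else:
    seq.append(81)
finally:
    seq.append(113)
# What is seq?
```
[21, 81, 113]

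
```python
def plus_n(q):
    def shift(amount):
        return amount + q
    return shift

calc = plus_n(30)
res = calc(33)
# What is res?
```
63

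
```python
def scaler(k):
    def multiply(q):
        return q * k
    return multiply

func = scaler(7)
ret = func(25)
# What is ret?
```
175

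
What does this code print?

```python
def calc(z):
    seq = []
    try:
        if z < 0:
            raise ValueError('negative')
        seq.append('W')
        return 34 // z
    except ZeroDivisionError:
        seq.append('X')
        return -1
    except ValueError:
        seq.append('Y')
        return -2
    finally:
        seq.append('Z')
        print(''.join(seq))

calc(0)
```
WXZ

z=0 causes ZeroDivisionError, caught, finally prints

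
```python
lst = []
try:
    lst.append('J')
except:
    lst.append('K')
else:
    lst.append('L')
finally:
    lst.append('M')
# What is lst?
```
['J', 'L', 'M']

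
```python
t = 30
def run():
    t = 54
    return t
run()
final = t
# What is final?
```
30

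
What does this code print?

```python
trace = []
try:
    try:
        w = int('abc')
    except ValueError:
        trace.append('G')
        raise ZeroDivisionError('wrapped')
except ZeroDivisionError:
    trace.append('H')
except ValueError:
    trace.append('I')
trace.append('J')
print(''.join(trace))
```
GHJ

ZeroDivisionError raised and caught, original ValueError not re-raised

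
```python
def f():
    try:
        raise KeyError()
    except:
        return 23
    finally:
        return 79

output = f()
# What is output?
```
79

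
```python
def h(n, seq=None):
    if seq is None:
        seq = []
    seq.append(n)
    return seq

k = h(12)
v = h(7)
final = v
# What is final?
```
[7]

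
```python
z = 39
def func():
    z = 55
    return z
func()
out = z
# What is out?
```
39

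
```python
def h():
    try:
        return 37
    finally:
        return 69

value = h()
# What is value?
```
69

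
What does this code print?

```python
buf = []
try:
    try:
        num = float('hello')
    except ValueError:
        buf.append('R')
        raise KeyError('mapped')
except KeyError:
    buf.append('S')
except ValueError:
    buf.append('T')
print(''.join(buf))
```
RS

New KeyError raised, caught by outer KeyError handler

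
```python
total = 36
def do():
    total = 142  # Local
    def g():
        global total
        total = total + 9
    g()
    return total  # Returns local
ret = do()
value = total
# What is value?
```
45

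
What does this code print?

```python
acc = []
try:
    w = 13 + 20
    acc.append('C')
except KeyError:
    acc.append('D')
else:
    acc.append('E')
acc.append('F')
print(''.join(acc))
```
CEF

else block runs when no exception occurs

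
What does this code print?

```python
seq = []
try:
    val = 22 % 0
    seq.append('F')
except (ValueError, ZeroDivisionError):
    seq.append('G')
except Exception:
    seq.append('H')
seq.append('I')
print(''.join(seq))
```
GI

ZeroDivisionError matches tuple containing it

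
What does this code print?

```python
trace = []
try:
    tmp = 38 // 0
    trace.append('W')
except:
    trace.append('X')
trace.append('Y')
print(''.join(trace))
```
XY

Exception raised in try, caught by bare except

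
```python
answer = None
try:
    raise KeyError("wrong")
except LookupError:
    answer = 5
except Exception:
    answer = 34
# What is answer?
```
5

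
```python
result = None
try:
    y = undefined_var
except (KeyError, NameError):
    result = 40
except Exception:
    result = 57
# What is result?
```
40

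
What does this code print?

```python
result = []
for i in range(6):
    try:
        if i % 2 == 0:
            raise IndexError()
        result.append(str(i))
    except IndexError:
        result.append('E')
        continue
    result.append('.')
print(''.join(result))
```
E1.E3.E5.

continue in except skips rest of loop body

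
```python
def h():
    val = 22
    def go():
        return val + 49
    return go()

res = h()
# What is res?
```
71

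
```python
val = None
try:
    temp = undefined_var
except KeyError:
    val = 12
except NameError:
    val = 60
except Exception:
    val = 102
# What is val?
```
60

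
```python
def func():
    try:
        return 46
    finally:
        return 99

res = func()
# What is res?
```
99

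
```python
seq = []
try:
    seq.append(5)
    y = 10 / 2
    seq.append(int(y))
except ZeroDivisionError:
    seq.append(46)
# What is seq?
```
[5, 5]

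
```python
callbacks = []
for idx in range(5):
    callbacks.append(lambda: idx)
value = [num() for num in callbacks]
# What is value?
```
[4, 4, 4, 4, 4]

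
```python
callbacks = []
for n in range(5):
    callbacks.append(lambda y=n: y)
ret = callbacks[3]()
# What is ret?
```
3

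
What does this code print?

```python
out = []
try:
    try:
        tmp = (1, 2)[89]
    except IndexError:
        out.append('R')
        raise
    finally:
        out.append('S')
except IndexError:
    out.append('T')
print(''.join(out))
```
RST

finally runs before re-raised exception propagates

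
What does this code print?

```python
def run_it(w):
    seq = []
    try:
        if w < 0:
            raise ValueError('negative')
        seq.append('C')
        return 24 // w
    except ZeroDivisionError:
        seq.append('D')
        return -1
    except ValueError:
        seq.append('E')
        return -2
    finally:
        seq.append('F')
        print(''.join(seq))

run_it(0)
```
CDF

w=0 causes ZeroDivisionError, caught, finally prints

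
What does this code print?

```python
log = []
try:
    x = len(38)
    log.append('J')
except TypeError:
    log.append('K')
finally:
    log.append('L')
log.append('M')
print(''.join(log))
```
KLM

finally always runs, even after exception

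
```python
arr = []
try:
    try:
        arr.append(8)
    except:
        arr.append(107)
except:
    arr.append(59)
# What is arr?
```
[8]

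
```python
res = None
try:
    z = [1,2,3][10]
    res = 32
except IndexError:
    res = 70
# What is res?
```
70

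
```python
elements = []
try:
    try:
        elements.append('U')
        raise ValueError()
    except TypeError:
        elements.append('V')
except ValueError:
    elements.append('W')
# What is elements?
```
['U', 'W']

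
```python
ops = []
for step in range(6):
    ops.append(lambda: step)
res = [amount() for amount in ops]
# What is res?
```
[5, 5, 5, 5, 5, 5]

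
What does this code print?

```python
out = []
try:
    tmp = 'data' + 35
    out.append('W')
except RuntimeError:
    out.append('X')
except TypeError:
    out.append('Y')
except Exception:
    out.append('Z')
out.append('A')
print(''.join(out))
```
YA

TypeError matches before generic Exception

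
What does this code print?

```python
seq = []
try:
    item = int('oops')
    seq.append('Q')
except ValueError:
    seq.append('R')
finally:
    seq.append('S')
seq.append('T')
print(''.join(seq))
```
RST

finally always runs, even after exception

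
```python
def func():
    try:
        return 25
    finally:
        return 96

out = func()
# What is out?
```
96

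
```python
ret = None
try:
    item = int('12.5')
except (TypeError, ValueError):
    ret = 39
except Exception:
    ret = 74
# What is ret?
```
39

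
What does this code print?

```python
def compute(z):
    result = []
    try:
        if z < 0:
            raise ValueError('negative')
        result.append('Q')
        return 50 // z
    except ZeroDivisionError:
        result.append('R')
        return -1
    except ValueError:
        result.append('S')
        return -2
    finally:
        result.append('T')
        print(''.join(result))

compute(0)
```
QRT

z=0 causes ZeroDivisionError, caught, finally prints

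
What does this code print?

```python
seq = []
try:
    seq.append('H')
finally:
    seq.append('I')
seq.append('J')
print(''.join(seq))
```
HIJ

try/finally without except, no exception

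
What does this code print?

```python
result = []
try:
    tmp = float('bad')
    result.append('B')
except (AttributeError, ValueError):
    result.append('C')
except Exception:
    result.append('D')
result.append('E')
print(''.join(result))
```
CE

ValueError matches tuple containing it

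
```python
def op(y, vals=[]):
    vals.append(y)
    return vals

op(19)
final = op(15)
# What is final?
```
[19, 15]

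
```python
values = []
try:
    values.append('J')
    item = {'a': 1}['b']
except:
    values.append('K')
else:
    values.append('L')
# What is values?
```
['J', 'K']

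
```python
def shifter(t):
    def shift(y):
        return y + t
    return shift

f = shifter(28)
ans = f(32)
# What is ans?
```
60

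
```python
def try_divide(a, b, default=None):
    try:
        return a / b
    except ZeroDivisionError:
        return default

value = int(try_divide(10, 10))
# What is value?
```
1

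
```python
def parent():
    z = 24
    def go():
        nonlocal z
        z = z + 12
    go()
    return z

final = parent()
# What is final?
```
36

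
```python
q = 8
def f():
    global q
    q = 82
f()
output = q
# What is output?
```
82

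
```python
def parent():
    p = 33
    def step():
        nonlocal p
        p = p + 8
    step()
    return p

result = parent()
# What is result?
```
41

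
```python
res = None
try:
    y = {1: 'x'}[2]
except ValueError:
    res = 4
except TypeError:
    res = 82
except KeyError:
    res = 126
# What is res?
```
126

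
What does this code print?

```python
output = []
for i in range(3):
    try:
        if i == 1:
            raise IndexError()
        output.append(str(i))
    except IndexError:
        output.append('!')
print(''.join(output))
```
0!2

Exception on i=1 caught, loop continues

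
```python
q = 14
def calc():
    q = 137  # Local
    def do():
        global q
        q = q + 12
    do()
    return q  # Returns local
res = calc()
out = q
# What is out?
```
26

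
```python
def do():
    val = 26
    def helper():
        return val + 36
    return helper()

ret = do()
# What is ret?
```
62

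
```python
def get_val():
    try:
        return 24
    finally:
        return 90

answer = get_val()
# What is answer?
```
90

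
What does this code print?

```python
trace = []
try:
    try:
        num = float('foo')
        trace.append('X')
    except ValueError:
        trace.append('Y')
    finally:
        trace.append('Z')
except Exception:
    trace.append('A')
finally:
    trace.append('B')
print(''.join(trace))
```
YZB

Both finally blocks run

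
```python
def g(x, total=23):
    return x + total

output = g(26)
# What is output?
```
49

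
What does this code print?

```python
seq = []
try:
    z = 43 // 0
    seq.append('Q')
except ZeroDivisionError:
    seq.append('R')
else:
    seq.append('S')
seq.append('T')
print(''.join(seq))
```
RT

else block skipped when exception is caught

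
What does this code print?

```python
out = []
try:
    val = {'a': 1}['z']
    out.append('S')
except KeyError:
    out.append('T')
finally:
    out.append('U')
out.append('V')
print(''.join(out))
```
TUV

finally always runs, even after exception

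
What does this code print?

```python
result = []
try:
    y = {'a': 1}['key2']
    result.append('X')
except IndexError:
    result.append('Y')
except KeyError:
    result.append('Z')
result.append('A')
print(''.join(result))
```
ZA

KeyError is caught by its specific handler, not IndexError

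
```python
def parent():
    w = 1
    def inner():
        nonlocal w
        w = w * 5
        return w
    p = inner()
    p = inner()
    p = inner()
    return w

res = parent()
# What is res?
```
125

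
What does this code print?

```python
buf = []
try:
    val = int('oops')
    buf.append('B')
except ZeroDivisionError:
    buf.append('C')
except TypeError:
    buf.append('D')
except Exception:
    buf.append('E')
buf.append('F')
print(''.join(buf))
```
EF

ValueError not specifically caught, falls to Exception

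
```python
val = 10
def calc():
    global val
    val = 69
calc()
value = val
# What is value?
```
69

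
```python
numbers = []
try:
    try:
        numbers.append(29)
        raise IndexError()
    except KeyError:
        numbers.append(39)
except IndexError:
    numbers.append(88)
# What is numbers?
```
[29, 88]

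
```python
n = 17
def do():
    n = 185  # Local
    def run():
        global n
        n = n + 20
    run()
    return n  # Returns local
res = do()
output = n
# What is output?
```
37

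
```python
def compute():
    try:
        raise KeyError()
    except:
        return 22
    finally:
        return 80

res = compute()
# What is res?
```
80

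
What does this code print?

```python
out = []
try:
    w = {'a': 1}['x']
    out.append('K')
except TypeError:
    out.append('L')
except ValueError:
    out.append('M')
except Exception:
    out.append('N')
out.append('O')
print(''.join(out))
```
NO

KeyError not specifically caught, falls to Exception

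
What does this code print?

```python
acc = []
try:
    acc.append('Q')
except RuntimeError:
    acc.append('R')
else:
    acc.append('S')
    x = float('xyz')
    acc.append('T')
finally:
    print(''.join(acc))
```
QS

Try succeeds, else appends 'S', ValueError in else is uncaught, finally prints before exception propagates ('T' never appended)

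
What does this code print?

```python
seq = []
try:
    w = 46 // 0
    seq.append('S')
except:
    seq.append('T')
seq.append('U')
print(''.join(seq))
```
TU

Exception raised in try, caught by bare except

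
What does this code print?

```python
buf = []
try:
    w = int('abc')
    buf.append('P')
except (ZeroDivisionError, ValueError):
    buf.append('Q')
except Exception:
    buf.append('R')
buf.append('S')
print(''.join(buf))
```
QS

ValueError matches tuple containing it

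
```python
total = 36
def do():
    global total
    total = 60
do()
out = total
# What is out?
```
60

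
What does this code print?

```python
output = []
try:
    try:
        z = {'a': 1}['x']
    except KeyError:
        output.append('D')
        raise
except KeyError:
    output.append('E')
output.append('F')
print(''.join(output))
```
DEF

raise without argument re-raises current exception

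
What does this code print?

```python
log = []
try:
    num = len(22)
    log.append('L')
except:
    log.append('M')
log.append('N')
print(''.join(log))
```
MN

Exception raised in try, caught by bare except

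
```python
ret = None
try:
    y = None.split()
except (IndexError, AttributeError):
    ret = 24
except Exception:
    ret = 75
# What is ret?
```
24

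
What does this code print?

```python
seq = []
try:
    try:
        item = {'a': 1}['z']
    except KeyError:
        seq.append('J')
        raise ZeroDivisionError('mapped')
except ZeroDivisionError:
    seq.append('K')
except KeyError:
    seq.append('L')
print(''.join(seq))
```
JK

New ZeroDivisionError raised, caught by outer ZeroDivisionError handler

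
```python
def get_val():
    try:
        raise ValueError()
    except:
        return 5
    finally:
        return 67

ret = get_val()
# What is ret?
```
67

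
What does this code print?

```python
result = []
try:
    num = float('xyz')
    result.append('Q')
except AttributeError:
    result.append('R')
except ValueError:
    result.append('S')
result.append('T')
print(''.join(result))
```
ST

ValueError is caught by its specific handler, not AttributeError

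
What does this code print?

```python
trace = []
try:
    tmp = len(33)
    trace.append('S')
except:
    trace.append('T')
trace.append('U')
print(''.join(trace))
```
TU

Exception raised in try, caught by bare except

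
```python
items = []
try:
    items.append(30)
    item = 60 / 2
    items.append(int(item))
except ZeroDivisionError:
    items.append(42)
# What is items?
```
[30, 30]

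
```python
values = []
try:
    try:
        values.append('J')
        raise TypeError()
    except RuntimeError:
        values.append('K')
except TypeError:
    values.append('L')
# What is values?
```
['J', 'L']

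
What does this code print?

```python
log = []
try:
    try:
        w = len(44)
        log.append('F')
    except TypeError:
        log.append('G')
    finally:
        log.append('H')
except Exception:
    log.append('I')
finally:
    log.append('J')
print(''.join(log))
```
GHJ

Both finally blocks run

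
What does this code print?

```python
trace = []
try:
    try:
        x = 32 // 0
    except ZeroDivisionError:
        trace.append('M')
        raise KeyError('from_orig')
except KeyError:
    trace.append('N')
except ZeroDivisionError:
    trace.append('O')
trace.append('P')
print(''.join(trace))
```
MNP

KeyError raised and caught, original ZeroDivisionError not re-raised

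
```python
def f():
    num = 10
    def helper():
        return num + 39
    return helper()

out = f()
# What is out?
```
49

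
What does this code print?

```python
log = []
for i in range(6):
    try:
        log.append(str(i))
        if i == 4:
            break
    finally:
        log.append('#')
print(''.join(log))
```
0#1#2#3#4#

finally runs even when breaking out of loop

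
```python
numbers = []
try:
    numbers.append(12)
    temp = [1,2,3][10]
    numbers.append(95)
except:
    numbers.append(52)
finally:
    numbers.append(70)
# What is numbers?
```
[12, 52, 70]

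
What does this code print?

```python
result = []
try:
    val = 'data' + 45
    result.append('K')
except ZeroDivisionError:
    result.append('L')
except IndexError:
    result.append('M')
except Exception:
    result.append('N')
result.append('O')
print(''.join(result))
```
NO

TypeError not specifically caught, falls to Exception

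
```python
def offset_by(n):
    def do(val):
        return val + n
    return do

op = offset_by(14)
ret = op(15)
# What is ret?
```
29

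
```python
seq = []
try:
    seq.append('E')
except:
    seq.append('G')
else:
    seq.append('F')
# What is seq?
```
['E', 'F']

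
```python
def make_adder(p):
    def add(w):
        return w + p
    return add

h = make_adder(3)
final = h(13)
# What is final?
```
16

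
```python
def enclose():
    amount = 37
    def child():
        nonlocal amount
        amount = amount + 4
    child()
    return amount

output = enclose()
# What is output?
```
41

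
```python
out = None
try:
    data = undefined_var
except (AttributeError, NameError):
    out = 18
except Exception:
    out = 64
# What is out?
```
18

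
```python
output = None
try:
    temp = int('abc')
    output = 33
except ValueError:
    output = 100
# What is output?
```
100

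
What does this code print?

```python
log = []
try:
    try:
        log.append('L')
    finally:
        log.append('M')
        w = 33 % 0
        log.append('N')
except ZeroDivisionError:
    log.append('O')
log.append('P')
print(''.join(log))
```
LMOP

Exception in inner finally caught by outer except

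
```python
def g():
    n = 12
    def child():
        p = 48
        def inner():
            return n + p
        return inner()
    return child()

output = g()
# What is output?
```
60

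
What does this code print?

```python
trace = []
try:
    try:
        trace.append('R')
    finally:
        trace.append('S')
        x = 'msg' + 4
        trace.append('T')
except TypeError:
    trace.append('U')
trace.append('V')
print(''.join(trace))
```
RSUV

Exception in inner finally caught by outer except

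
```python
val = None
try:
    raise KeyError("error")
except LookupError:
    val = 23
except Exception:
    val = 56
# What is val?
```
23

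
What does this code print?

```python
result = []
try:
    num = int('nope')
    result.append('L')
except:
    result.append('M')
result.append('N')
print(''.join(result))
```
MN

Exception raised in try, caught by bare except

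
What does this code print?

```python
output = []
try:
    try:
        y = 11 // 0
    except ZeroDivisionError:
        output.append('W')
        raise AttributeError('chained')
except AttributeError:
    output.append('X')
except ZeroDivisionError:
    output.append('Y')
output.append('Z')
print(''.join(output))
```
WXZ

AttributeError raised and caught, original ZeroDivisionError not re-raised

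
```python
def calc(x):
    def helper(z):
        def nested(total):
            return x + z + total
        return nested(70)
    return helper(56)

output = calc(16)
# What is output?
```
142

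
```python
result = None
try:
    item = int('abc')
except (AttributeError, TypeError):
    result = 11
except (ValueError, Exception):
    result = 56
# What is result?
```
56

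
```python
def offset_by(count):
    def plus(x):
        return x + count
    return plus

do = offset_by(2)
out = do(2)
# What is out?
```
4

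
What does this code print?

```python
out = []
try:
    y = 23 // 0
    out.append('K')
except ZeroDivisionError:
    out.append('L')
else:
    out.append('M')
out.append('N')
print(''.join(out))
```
LN

else block skipped when exception is caught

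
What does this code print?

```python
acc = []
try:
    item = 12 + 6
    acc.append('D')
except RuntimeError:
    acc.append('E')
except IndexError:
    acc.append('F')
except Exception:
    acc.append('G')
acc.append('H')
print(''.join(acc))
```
DH

No exception, try block completes normally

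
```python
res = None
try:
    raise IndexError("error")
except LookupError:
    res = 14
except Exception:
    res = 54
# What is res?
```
14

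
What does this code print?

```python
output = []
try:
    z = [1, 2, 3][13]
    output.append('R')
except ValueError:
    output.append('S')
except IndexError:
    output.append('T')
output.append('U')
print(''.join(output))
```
TU

IndexError is caught by its specific handler, not ValueError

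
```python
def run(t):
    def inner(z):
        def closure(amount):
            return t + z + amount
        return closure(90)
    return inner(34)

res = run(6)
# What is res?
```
130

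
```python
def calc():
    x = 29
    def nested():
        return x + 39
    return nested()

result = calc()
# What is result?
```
68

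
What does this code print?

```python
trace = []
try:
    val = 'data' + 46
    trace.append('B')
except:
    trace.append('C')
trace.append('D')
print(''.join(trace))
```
CD

Exception raised in try, caught by bare except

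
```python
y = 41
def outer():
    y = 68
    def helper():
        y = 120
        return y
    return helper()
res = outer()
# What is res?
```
120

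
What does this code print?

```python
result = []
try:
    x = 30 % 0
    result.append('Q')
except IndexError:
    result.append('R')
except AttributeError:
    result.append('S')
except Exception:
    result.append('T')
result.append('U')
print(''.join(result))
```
TU

ZeroDivisionError not specifically caught, falls to Exception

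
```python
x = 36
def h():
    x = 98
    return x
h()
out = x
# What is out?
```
36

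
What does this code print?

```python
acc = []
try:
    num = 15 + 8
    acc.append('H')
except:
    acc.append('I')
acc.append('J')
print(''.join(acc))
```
HJ

No exception, try block completes normally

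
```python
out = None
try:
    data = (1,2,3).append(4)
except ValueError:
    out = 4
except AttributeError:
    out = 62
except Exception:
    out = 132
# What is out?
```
62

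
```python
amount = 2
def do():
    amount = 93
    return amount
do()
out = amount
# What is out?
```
2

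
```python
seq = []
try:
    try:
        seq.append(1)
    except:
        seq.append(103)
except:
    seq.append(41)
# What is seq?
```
[1]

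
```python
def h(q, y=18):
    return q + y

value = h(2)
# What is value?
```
20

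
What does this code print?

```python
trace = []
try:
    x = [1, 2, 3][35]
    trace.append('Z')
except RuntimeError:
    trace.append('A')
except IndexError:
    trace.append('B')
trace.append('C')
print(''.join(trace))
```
BC

IndexError is caught by its specific handler, not RuntimeError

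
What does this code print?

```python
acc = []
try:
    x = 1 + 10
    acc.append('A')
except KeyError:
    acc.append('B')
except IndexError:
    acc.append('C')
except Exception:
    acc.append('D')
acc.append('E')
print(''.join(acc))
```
AE

No exception, try block completes normally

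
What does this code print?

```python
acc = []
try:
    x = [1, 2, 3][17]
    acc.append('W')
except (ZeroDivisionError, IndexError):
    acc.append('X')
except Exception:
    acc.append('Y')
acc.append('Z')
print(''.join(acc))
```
XZ

IndexError matches tuple containing it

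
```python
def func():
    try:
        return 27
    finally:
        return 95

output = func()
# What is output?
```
95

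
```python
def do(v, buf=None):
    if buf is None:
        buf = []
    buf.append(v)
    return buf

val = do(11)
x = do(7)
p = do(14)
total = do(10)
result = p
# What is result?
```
[14]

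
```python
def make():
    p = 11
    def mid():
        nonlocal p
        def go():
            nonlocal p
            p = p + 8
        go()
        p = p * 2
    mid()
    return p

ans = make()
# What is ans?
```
38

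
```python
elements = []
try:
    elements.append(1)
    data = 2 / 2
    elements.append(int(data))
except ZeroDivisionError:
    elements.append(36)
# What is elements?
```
[1, 1]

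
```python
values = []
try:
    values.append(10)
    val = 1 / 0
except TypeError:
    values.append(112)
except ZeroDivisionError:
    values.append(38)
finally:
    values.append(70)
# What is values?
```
[10, 38, 70]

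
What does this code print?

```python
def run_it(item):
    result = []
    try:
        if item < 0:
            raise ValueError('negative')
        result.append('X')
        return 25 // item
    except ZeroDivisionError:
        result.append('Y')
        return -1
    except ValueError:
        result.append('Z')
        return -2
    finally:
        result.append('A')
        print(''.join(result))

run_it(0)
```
XYA

item=0 causes ZeroDivisionError, caught, finally prints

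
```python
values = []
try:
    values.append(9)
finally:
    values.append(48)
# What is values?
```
[9, 48]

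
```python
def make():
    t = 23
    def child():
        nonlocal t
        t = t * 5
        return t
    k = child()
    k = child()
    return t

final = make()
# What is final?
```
575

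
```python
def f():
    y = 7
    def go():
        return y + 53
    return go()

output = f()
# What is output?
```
60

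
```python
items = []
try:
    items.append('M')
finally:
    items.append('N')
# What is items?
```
['M', 'N']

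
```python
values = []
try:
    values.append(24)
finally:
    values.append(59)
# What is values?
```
[24, 59]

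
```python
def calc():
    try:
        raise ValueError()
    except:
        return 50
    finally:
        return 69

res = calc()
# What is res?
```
69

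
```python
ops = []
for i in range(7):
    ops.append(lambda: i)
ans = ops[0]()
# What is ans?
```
6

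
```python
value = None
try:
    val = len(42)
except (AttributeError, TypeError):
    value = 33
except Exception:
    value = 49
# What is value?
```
33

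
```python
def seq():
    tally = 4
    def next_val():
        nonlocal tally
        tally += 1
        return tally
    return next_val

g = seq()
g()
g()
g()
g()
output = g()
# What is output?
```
9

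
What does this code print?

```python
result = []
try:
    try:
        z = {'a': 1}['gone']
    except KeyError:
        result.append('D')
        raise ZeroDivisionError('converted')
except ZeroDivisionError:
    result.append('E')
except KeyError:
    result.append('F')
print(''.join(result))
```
DE

New ZeroDivisionError raised, caught by outer ZeroDivisionError handler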